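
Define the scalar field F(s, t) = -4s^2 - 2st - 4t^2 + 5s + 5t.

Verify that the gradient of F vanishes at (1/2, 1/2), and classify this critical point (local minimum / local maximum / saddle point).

∇F = (-8s - 2t + 5, -2s - 8t + 5); substituting (1/2, 1/2) gives ∇F = (0, 0), so (1/2, 1/2) is indeed a critical point.
The Hessian of F is constant: H = [[-8, -2], [-2, -8]].
det(H) = (-8)·(-8) − (-2)² = 60.
det(H) > 0 and tr(H) = -16 < 0, so H is negative definite and the point is a local maximum.

local maximum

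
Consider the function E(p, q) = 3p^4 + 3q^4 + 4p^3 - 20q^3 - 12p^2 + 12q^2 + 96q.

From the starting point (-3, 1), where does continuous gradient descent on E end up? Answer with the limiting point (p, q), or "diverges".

(-2, -1)

E is separable, so gradient descent decouples: p follows -∂E/∂p, q follows -∂E/∂q.
∂E/∂p = 12p(p - 1)(p + 2); at p=-3 this is -144, so p increases.
∂E/∂q = 12(q - 4)(q - 2)(q + 1); at q=1 this is 72, so q decreases.
p converges to its nearest critical value -2 (a local min of the p-part); q converges to -1. The iterate converges to (-2, -1).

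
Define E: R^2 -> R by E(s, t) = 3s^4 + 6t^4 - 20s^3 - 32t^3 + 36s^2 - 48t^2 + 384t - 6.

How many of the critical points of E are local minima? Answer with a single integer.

4

E separates as a function of s plus a function of t, so ∇E=0 decouples.
∂E/∂s = 12s(s - 3)(s - 2) = 0 at s ∈ {0, 2, 3}; ∂E/∂t = 24(t - 4)(t - 2)(t + 2) = 0 at t ∈ {-2, 2, 4}.
The Hessian is diagonal: diag(E_ss, E_tt). Second derivatives: E_ss(0)=72, E_ss(2)=-24, E_ss(3)=36; E_tt(-2)=576, E_tt(2)=-192, E_tt(4)=288.
Local minima occur where both diagonal entries positive: (0, -2), (0, 4), (3, -2), (3, 4). Count: 4.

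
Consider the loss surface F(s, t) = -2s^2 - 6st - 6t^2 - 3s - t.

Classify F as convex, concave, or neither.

concave

F is quadratic, so its Hessian is the constant matrix H = [[-4, -6], [-6, -12]].
det(H) = 12, tr(H) = -16.
det(H) > 0 and tr(H) < 0, so H is negative definite everywhere: concave.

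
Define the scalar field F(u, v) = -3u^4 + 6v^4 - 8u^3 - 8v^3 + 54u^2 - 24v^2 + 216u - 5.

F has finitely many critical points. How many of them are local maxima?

F separates as a function of u plus a function of v, so ∇F=0 decouples.
∂F/∂u = -12(u - 3)(u + 2)(u + 3) = 0 at u ∈ {-3, -2, 3}; ∂F/∂v = 24v(v - 2)(v + 1) = 0 at v ∈ {-1, 0, 2}.
The Hessian is diagonal: diag(F_uu, F_vv). Second derivatives: F_uu(-3)=-72, F_uu(-2)=60, F_uu(3)=-360; F_vv(-1)=72, F_vv(0)=-48, F_vv(2)=144.
Local maxima occur where both diagonal entries negative: (-3, 0), (3, 0). Count: 2.

2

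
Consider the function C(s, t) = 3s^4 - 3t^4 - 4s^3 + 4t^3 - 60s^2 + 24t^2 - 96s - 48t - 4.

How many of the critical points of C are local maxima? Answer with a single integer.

C separates as a function of s plus a function of t, so ∇C=0 decouples.
∂C/∂s = 12(s - 4)(s + 1)(s + 2) = 0 at s ∈ {-2, -1, 4}; ∂C/∂t = -12(t - 2)(t - 1)(t + 2) = 0 at t ∈ {-2, 1, 2}.
The Hessian is diagonal: diag(C_ss, C_tt). Second derivatives: C_ss(-2)=72, C_ss(-1)=-60, C_ss(4)=360; C_tt(-2)=-144, C_tt(1)=36, C_tt(2)=-48.
Local maxima occur where both diagonal entries negative: (-1, -2), (-1, 2). Count: 2.

2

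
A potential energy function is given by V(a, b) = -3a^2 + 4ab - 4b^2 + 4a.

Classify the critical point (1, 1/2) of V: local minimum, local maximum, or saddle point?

local maximum

The Hessian of V is constant: H = [[-6, 4], [4, -8]].
det(H) = (-6)·(-8) − 4² = 32.
det(H) > 0 and tr(H) = -14 < 0, so H is negative definite and the point is a local maximum.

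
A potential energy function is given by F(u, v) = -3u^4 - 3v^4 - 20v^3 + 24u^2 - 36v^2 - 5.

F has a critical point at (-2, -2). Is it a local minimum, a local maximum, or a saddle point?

saddle point

The mixed partial ∂²F/∂u∂v is 0, so the Hessian at any point is diag(F_uu, F_vv) = diag(12(-3u^2 + 4), -12(3v^2 + 10v + 6)).
At (-2, -2): H = diag(-96, 24).
The eigenvalues have opposite signs, so H is indefinite: a saddle point.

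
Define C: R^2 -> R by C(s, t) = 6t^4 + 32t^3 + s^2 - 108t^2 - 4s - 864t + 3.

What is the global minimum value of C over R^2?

C(s,t) separates as P(s) + Q(t) + 3, so its minimum is min P + min Q + 3.
P'(s) = 2s - 4 vanishes at s ∈ {2}; Q'(t) = 24(t - 3)(t + 3)(t + 4) vanishes at t ∈ {-4, -3, 3}.
Local minima of P (where P''>0): P(2)=-4. Local minima of Q: Q(-4)=1216, Q(3)=-2214.
So the global minimum of C is P(2) + Q(3) + 3 = -4 − 2214 + 3 = -2215, attained at (2, 3).

-2215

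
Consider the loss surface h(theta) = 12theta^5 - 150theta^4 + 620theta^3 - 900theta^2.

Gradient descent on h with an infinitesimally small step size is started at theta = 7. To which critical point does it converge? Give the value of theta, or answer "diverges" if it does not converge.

h'(theta) = 60theta(theta - 5)(theta - 3)(theta - 2), so h'(7) = 16800.
Gradient descent moves in the -h' direction, i.e. theta is decreasing.
The nearest critical point in that direction is theta = 5, where h'' = 1800 > 0 (a local minimum). The iterate converges there.

5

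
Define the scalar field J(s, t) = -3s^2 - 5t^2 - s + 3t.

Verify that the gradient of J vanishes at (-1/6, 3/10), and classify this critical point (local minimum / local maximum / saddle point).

local maximum

∇J = (-6s - 1, -10t + 3); substituting (-1/6, 3/10) gives ∇J = (0, 0), so (-1/6, 3/10) is indeed a critical point.
The Hessian of J is constant: H = [[-6, 0], [0, -10]].
det(H) = (-6)·(-10) − 0² = 60.
det(H) > 0 and tr(H) = -16 < 0, so H is negative definite and the point is a local maximum.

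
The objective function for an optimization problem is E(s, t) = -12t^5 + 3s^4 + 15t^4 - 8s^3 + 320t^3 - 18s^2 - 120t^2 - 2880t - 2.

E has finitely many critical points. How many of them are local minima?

4

E separates as a function of s plus a function of t, so ∇E=0 decouples.
∂E/∂s = 12s(s - 3)(s + 1) = 0 at s ∈ {-1, 0, 3}; ∂E/∂t = -60(t - 4)(t - 2)(t + 2)(t + 3) = 0 at t ∈ {-3, -2, 2, 4}.
The Hessian is diagonal: diag(E_ss, E_tt). Second derivatives: E_ss(-1)=48, E_ss(0)=-36, E_ss(3)=144; E_tt(-3)=2100, E_tt(-2)=-1440, E_tt(2)=2400, E_tt(4)=-5040.
Local minima occur where both diagonal entries positive: (-1, -3), (-1, 2), (3, -3), (3, 2). Count: 4.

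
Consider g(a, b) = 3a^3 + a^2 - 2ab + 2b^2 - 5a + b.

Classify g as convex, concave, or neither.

The term 3a^3 is cubic, so the Hessian is not constant.
∂²g/∂a² = 18a + 2, which takes both signs as a varies (negative for sufficiently negative a). A diagonal entry of the Hessian changing sign means the Hessian is neither positive- nor negative-semidefinite on all of R^2.

neither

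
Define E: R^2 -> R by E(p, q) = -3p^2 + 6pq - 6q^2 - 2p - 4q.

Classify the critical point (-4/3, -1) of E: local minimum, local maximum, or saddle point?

local maximum

The Hessian of E is constant: H = [[-6, 6], [6, -12]].
det(H) = (-6)·(-12) − 6² = 36.
det(H) > 0 and tr(H) = -18 < 0, so H is negative definite and the point is a local maximum.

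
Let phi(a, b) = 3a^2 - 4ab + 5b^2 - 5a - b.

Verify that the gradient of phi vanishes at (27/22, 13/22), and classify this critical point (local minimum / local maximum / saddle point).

∇phi = (6a - 4b - 5, -4a + 10b - 1); substituting (27/22, 13/22) gives ∇phi = (0, 0), so (27/22, 13/22) is indeed a critical point.
The Hessian of phi is constant: H = [[6, -4], [-4, 10]].
det(H) = 6·10 − (-4)² = 44.
det(H) > 0 and tr(H) = 16 > 0, so H is positive definite and the point is a local minimum.

local minimum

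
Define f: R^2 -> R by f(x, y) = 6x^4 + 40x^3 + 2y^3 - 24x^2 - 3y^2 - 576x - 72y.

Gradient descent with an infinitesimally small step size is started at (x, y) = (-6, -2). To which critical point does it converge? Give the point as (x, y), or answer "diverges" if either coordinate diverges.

(-4, 4)

f is separable, so gradient descent decouples: x follows -∂f/∂x, y follows -∂f/∂y.
∂f/∂x = 24(x - 2)(x + 3)(x + 4); at x=-6 this is -1152, so x increases.
∂f/∂y = 6(y - 4)(y + 3); at y=-2 this is -36, so y increases.
x converges to its nearest critical value -4 (a local min of the x-part); y converges to 4. The iterate converges to (-4, 4).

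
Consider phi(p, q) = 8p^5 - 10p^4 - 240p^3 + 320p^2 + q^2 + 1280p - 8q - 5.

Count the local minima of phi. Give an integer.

2

phi separates as a function of p plus a function of q, so ∇phi=0 decouples.
∂phi/∂p = 40(p - 4)(p - 2)(p + 1)(p + 4) = 0 at p ∈ {-4, -1, 2, 4}; ∂phi/∂q = 2(q - 4) = 0 at q ∈ {4}.
The Hessian is diagonal: diag(phi_pp, phi_qq). Second derivatives: phi_pp(-4)=-5760, phi_pp(-1)=1800, phi_pp(2)=-1440, phi_pp(4)=3200; phi_qq(4)=2.
Local minima occur where both diagonal entries positive: (-1, 4), (4, 4). Count: 2.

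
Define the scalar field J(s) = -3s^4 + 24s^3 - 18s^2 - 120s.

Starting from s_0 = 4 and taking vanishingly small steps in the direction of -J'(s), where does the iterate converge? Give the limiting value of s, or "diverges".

J'(s) = -12(s - 5)(s - 2)(s + 1), so J'(4) = 120.
Gradient descent moves in the -J' direction, i.e. s is decreasing.
The nearest critical point in that direction is s = 2, where J'' = 108 > 0 (a local minimum). The iterate converges there.

2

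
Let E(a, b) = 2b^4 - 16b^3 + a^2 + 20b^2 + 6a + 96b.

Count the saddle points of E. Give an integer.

E separates as a function of a plus a function of b, so ∇E=0 decouples.
∂E/∂a = 2(a + 3) = 0 at a ∈ {-3}; ∂E/∂b = 8(b - 4)(b - 3)(b + 1) = 0 at b ∈ {-1, 3, 4}.
The Hessian is diagonal: diag(E_aa, E_bb). Second derivatives: E_aa(-3)=2; E_bb(-1)=160, E_bb(3)=-32, E_bb(4)=40.
Saddle points occur where the two diagonal entries have opposite signs: (-3, 3). Count: 1.

1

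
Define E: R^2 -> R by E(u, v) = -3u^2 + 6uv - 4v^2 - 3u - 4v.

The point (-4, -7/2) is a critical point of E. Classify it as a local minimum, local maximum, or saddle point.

The Hessian of E is constant: H = [[-6, 6], [6, -8]].
det(H) = (-6)·(-8) − 6² = 12.
det(H) > 0 and tr(H) = -14 < 0, so H is negative definite and the point is a local maximum.

local maximum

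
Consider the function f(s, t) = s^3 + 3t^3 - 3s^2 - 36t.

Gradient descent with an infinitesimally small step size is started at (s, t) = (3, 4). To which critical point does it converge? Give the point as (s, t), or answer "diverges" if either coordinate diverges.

(2, 2)

f is separable, so gradient descent decouples: s follows -∂f/∂s, t follows -∂f/∂t.
∂f/∂s = 3s(s - 2); at s=3 this is 9, so s decreases.
∂f/∂t = 9(t - 2)(t + 2); at t=4 this is 108, so t decreases.
s converges to its nearest critical value 2 (a local min of the s-part); t converges to 2. The iterate converges to (2, 2).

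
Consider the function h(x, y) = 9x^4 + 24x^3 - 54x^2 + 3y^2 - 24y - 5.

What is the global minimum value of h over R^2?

-458

h(x,y) separates as P(x) + Q(y) − 5, so its minimum is min P + min Q − 5.
P'(x) = 36x(x - 1)(x + 3) vanishes at x ∈ {-3, 0, 1}; Q'(y) = 6y - 24 vanishes at y ∈ {4}.
Local minima of P (where P''>0): P(-3)=-405, P(1)=-21. Local minima of Q: Q(4)=-48.
So the global minimum of h is P(-3) + Q(4) − 5 = -405 − 48 − 5 = -458, attained at (-3, 4).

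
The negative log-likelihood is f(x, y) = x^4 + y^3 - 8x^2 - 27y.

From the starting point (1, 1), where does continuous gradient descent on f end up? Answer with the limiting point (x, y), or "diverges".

(2, 3)

f is separable, so gradient descent decouples: x follows -∂f/∂x, y follows -∂f/∂y.
∂f/∂x = 4x(x - 2)(x + 2); at x=1 this is -12, so x increases.
∂f/∂y = 3(y - 3)(y + 3); at y=1 this is -24, so y increases.
x converges to its nearest critical value 2 (a local min of the x-part); y converges to 3. The iterate converges to (2, 3).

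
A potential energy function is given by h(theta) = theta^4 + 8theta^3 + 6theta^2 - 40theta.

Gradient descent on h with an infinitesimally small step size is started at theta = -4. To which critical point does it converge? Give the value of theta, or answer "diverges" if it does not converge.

h'(theta) = 4(theta - 1)(theta + 2)(theta + 5), so h'(-4) = 40.
Gradient descent moves in the -h' direction, i.e. theta is decreasing.
The nearest critical point in that direction is theta = -5, where h'' = 72 > 0 (a local minimum). The iterate converges there.

-5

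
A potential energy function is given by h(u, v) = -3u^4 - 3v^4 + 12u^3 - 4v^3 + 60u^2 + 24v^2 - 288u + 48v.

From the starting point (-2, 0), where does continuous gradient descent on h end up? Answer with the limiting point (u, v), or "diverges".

h is separable, so gradient descent decouples: u follows -∂h/∂u, v follows -∂h/∂v.
∂h/∂u = -12(u - 4)(u - 2)(u + 3); at u=-2 this is -288, so u increases.
∂h/∂v = -12(v - 2)(v + 1)(v + 2); at v=0 this is 48, so v decreases.
u converges to its nearest critical value 2 (a local min of the u-part); v converges to -1. The iterate converges to (2, -1).

(2, -1)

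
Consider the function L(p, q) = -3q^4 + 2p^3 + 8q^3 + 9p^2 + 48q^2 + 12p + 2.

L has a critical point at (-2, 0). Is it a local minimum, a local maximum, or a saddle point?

saddle point

The mixed partial ∂²L/∂p∂q is 0, so the Hessian at any point is diag(L_pp, L_qq) = diag(6(2p + 3), 12(-3q^2 + 4q + 8)).
At (-2, 0): H = diag(-6, 96).
The eigenvalues have opposite signs, so H is indefinite: a saddle point.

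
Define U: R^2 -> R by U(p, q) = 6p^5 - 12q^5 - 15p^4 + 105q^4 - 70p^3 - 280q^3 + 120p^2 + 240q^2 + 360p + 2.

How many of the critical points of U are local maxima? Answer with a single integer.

U separates as a function of p plus a function of q, so ∇U=0 decouples.
∂U/∂p = 30(p - 3)(p - 2)(p + 1)(p + 2) = 0 at p ∈ {-2, -1, 2, 3}; ∂U/∂q = -60q(q - 4)(q - 2)(q - 1) = 0 at q ∈ {0, 1, 2, 4}.
The Hessian is diagonal: diag(U_pp, U_qq). Second derivatives: U_pp(-2)=-600, U_pp(-1)=360, U_pp(2)=-360, U_pp(3)=600; U_qq(0)=480, U_qq(1)=-180, U_qq(2)=240, U_qq(4)=-1440.
Local maxima occur where both diagonal entries negative: (-2, 1), (-2, 4), (2, 1), (2, 4). Count: 4.

4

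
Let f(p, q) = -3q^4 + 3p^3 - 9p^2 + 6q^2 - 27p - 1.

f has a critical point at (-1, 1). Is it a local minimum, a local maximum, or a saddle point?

local maximum

The mixed partial ∂²f/∂p∂q is 0, so the Hessian at any point is diag(f_pp, f_qq) = diag(18(p - 1), 12(-3q^2 + 1)).
At (-1, 1): H = diag(-36, -24).
Both eigenvalues are negative, so H is negative definite: a local maximum.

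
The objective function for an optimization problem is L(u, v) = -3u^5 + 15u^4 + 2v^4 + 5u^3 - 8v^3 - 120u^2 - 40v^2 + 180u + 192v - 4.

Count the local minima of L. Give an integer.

L separates as a function of u plus a function of v, so ∇L=0 decouples.
∂L/∂u = -15(u - 3)(u - 2)(u - 1)(u + 2) = 0 at u ∈ {-2, 1, 2, 3}; ∂L/∂v = 8(v - 4)(v - 2)(v + 3) = 0 at v ∈ {-3, 2, 4}.
The Hessian is diagonal: diag(L_uu, L_vv). Second derivatives: L_uu(-2)=900, L_uu(1)=-90, L_uu(2)=60, L_uu(3)=-150; L_vv(-3)=280, L_vv(2)=-80, L_vv(4)=112.
Local minima occur where both diagonal entries positive: (-2, -3), (-2, 4), (2, -3), (2, 4). Count: 4.

4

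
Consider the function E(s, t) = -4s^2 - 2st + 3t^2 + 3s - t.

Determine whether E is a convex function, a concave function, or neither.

neither

E is quadratic, so its Hessian is the constant matrix H = [[-8, -2], [-2, 6]].
det(H) = -52, tr(H) = -2.
det(H) < 0, so H is indefinite: neither convex nor concave.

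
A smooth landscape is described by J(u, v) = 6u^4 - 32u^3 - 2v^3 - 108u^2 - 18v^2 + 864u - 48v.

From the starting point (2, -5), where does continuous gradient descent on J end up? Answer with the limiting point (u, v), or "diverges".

(-3, -4)

J is separable, so gradient descent decouples: u follows -∂J/∂u, v follows -∂J/∂v.
∂J/∂u = 24(u - 4)(u - 3)(u + 3); at u=2 this is 240, so u decreases.
∂J/∂v = -6(v + 2)(v + 4); at v=-5 this is -18, so v increases.
u converges to its nearest critical value -3 (a local min of the u-part); v converges to -4. The iterate converges to (-3, -4).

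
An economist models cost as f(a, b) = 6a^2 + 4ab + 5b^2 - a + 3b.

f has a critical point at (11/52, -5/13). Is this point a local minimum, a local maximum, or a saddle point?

The Hessian of f is constant: H = [[12, 4], [4, 10]].
det(H) = 12·10 − 4² = 104.
det(H) > 0 and tr(H) = 22 > 0, so H is positive definite and the point is a local minimum.

local minimum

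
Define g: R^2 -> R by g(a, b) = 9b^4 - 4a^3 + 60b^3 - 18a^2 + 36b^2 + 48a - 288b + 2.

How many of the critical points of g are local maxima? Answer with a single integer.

1

g separates as a function of a plus a function of b, so ∇g=0 decouples.
∂g/∂a = -12(a - 1)(a + 4) = 0 at a ∈ {-4, 1}; ∂g/∂b = 36(b - 1)(b + 2)(b + 4) = 0 at b ∈ {-4, -2, 1}.
The Hessian is diagonal: diag(g_aa, g_bb). Second derivatives: g_aa(-4)=60, g_aa(1)=-60; g_bb(-4)=360, g_bb(-2)=-216, g_bb(1)=540.
Local maxima occur where both diagonal entries negative: (1, -2). Count: 1.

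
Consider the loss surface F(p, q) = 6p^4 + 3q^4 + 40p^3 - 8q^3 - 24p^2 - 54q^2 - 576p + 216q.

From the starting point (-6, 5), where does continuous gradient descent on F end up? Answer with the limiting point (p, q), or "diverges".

F is separable, so gradient descent decouples: p follows -∂F/∂p, q follows -∂F/∂q.
∂F/∂p = 24(p - 2)(p + 3)(p + 4); at p=-6 this is -1152, so p increases.
∂F/∂q = 12(q - 3)(q - 2)(q + 3); at q=5 this is 576, so q decreases.
p converges to its nearest critical value -4 (a local min of the p-part); q converges to 3. The iterate converges to (-4, 3).

(-4, 3)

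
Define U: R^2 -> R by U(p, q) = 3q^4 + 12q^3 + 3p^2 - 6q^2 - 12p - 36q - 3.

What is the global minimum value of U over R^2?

U(p,q) separates as A(p) + B(q) − 3, so its minimum is min A + min B − 3.
A'(p) = 6p - 12 vanishes at p ∈ {2}; B'(q) = 12(q - 1)(q + 1)(q + 3) vanishes at q ∈ {-3, -1, 1}.
Local minima of A (where A''>0): A(2)=-12. Local minima of B: B(-3)=-27, B(1)=-27.
So the global minimum of U is A(2) + B(-3) − 3 = -12 − 27 − 3 = -42, attained at (2, -3).

-42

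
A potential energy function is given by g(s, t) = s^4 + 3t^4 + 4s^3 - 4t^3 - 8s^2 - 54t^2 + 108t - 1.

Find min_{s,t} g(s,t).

-588

g(s,t) separates as P(s) + Q(t) − 1, so its minimum is min P + min Q − 1.
P'(s) = 4s(s - 1)(s + 4) vanishes at s ∈ {-4, 0, 1}; Q'(t) = 12(t - 3)(t - 1)(t + 3) vanishes at t ∈ {-3, 1, 3}.
Local minima of P (where P''>0): P(-4)=-128, P(1)=-3. Local minima of Q: Q(-3)=-459, Q(3)=-27.
So the global minimum of g is P(-4) + Q(-3) − 1 = -128 − 459 − 1 = -588, attained at (-4, -3).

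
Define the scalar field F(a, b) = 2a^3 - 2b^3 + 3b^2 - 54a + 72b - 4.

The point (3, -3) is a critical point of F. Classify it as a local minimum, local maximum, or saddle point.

local minimum

The mixed partial ∂²F/∂a∂b is 0, so the Hessian at any point is diag(F_aa, F_bb) = diag(12a, 6(-2b + 1)).
At (3, -3): H = diag(36, 42).
Both eigenvalues are positive, so H is positive definite: a local minimum.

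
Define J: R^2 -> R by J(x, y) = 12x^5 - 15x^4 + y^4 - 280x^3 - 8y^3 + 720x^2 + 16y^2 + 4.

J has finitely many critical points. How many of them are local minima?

J separates as a function of x plus a function of y, so ∇J=0 decouples.
∂J/∂x = 60x(x - 3)(x - 2)(x + 4) = 0 at x ∈ {-4, 0, 2, 3}; ∂J/∂y = 4y(y - 4)(y - 2) = 0 at y ∈ {0, 2, 4}.
The Hessian is diagonal: diag(J_xx, J_yy). Second derivatives: J_xx(-4)=-10080, J_xx(0)=1440, J_xx(2)=-720, J_xx(3)=1260; J_yy(0)=32, J_yy(2)=-16, J_yy(4)=32.
Local minima occur where both diagonal entries positive: (0, 0), (0, 4), (3, 0), (3, 4). Count: 4.

4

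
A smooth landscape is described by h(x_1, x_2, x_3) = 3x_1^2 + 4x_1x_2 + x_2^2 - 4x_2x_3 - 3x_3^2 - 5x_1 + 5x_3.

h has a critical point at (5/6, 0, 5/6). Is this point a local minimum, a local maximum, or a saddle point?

saddle point

The Hessian is constant: H = [[6, 4, 0], [4, 2, -4], [0, -4, -6]].
Leading principal minors: Δ₁ = 6, Δ₂ = -4, Δ₃ = -72.
The minors fit neither the all-positive nor the alternating-sign pattern, so H is indefinite: a saddle point.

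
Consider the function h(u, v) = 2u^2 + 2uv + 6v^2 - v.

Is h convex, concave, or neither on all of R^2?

convex

h is quadratic, so its Hessian is the constant matrix H = [[4, 2], [2, 12]].
det(H) = 44, tr(H) = 16.
det(H) > 0 and tr(H) > 0, so H is positive definite everywhere: convex.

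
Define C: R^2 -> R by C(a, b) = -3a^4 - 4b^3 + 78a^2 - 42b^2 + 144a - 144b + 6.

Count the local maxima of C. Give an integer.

2

C separates as a function of a plus a function of b, so ∇C=0 decouples.
∂C/∂a = -12(a - 4)(a + 1)(a + 3) = 0 at a ∈ {-3, -1, 4}; ∂C/∂b = -12(b + 3)(b + 4) = 0 at b ∈ {-4, -3}.
The Hessian is diagonal: diag(C_aa, C_bb). Second derivatives: C_aa(-3)=-168, C_aa(-1)=120, C_aa(4)=-420; C_bb(-4)=12, C_bb(-3)=-12.
Local maxima occur where both diagonal entries negative: (-3, -3), (4, -3). Count: 2.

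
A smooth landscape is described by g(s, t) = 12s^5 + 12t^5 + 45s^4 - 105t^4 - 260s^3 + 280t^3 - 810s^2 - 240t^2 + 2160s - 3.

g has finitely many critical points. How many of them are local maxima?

4

g separates as a function of s plus a function of t, so ∇g=0 decouples.
∂g/∂s = 60(s - 3)(s - 1)(s + 3)(s + 4) = 0 at s ∈ {-4, -3, 1, 3}; ∂g/∂t = 60t(t - 4)(t - 2)(t - 1) = 0 at t ∈ {0, 1, 2, 4}.
The Hessian is diagonal: diag(g_ss, g_tt). Second derivatives: g_ss(-4)=-2100, g_ss(-3)=1440, g_ss(1)=-2400, g_ss(3)=5040; g_tt(0)=-480, g_tt(1)=180, g_tt(2)=-240, g_tt(4)=1440.
Local maxima occur where both diagonal entries negative: (-4, 0), (-4, 2), (1, 0), (1, 2). Count: 4.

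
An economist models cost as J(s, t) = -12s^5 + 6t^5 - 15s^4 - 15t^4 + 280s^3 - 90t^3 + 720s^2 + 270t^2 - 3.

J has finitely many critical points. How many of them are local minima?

4

J separates as a function of s plus a function of t, so ∇J=0 decouples.
∂J/∂s = -60s(s - 4)(s + 2)(s + 3) = 0 at s ∈ {-3, -2, 0, 4}; ∂J/∂t = 30t(t - 3)(t - 2)(t + 3) = 0 at t ∈ {-3, 0, 2, 3}.
The Hessian is diagonal: diag(J_ss, J_tt). Second derivatives: J_ss(-3)=1260, J_ss(-2)=-720, J_ss(0)=1440, J_ss(4)=-10080; J_tt(-3)=-2700, J_tt(0)=540, J_tt(2)=-300, J_tt(3)=540.
Local minima occur where both diagonal entries positive: (-3, 0), (-3, 3), (0, 0), (0, 3). Count: 4.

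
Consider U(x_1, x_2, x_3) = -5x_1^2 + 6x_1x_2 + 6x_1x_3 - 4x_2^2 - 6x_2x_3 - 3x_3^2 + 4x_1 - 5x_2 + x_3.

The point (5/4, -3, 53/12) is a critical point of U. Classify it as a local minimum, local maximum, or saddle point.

local maximum

The Hessian is constant: H = [[-10, 6, 6], [6, -8, -6], [6, -6, -6]].
Leading principal minors: Δ₁ = -10, Δ₂ = 44, Δ₃ = -48.
The minors alternate sign starting negative (−, +, −), so H is negative definite: a local maximum.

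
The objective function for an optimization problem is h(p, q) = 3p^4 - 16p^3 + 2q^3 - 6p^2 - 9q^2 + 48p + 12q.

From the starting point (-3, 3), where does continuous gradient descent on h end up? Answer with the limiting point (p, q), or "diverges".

h is separable, so gradient descent decouples: p follows -∂h/∂p, q follows -∂h/∂q.
∂h/∂p = 12(p - 4)(p - 1)(p + 1); at p=-3 this is -672, so p increases.
∂h/∂q = 6(q - 2)(q - 1); at q=3 this is 12, so q decreases.
p converges to its nearest critical value -1 (a local min of the p-part); q converges to 2. The iterate converges to (-1, 2).

(-1, 2)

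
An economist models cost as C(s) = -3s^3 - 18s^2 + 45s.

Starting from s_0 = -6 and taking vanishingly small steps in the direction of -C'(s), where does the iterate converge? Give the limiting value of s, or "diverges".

C'(s) = -9(s - 1)(s + 5), so C'(-6) = -63.
Gradient descent moves in the -C' direction, i.e. s is increasing.
The nearest critical point in that direction is s = -5, where C'' = 54 > 0 (a local minimum). The iterate converges there.

-5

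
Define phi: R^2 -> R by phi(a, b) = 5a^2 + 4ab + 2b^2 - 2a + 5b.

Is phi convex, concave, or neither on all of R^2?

convex

phi is quadratic, so its Hessian is the constant matrix H = [[10, 4], [4, 4]].
det(H) = 24, tr(H) = 14.
det(H) > 0 and tr(H) > 0, so H is positive definite everywhere: convex.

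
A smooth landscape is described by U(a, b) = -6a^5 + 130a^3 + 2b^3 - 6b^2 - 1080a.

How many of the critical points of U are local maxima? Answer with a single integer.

U separates as a function of a plus a function of b, so ∇U=0 decouples.
∂U/∂a = -30(a - 3)(a - 2)(a + 2)(a + 3) = 0 at a ∈ {-3, -2, 2, 3}; ∂U/∂b = 6b(b - 2) = 0 at b ∈ {0, 2}.
The Hessian is diagonal: diag(U_aa, U_bb). Second derivatives: U_aa(-3)=900, U_aa(-2)=-600, U_aa(2)=600, U_aa(3)=-900; U_bb(0)=-12, U_bb(2)=12.
Local maxima occur where both diagonal entries negative: (-2, 0), (3, 0). Count: 2.

2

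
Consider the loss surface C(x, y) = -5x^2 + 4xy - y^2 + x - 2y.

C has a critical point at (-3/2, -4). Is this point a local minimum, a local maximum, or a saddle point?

local maximum

The Hessian of C is constant: H = [[-10, 4], [4, -2]].
det(H) = (-10)·(-2) − 4² = 4.
det(H) > 0 and tr(H) = -12 < 0, so H is negative definite and the point is a local maximum.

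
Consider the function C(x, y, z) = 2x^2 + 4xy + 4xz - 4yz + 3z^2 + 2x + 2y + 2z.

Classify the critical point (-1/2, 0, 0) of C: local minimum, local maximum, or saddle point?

saddle point

The Hessian is constant: H = [[4, 4, 4], [4, 0, -4], [4, -4, 6]].
Leading principal minors: Δ₁ = 4, Δ₂ = -16, Δ₃ = -288.
The minors fit neither the all-positive nor the alternating-sign pattern, so H is indefinite: a saddle point.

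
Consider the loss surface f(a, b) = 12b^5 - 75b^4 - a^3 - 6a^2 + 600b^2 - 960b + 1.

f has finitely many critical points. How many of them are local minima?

f separates as a function of a plus a function of b, so ∇f=0 decouples.
∂f/∂a = -3a(a + 4) = 0 at a ∈ {-4, 0}; ∂f/∂b = 60(b - 4)(b - 2)(b - 1)(b + 2) = 0 at b ∈ {-2, 1, 2, 4}.
The Hessian is diagonal: diag(f_aa, f_bb). Second derivatives: f_aa(-4)=12, f_aa(0)=-12; f_bb(-2)=-4320, f_bb(1)=540, f_bb(2)=-480, f_bb(4)=2160.
Local minima occur where both diagonal entries positive: (-4, 1), (-4, 4). Count: 2.

2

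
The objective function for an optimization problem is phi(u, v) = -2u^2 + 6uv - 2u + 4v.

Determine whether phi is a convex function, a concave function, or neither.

neither

phi is quadratic, so its Hessian is the constant matrix H = [[-4, 6], [6, 0]].
det(H) = -36, tr(H) = -4.
det(H) < 0, so H is indefinite: neither convex nor concave.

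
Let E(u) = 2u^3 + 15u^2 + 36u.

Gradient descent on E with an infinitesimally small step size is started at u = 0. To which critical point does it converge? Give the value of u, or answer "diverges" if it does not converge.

E'(u) = 6(u + 2)(u + 3), so E'(0) = 36.
Gradient descent moves in the -E' direction, i.e. u is decreasing.
The nearest critical point in that direction is u = -2, where E'' = 6 > 0 (a local minimum). The iterate converges there.

-2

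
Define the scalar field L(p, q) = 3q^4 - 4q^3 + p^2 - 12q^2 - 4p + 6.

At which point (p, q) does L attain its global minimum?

(2, 2)

L(p,q) separates as A(p) + B(q) + 6, so its minimum is min A + min B + 6.
A'(p) = 2p - 4 vanishes at p ∈ {2}; B'(q) = 12q(q - 2)(q + 1) vanishes at q ∈ {-1, 0, 2}.
Local minima of A (where A''>0): A(2)=-4. Local minima of B: B(-1)=-5, B(2)=-32.
So the global minimum of L is A(2) + B(2) + 6 = -4 − 32 + 6 = -30, attained at (2, 2).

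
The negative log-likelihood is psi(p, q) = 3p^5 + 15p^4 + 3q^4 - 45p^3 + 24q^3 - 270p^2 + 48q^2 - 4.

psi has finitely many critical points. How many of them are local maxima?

psi separates as a function of p plus a function of q, so ∇psi=0 decouples.
∂psi/∂p = 15p(p - 3)(p + 3)(p + 4) = 0 at p ∈ {-4, -3, 0, 3}; ∂psi/∂q = 12q(q + 2)(q + 4) = 0 at q ∈ {-4, -2, 0}.
The Hessian is diagonal: diag(psi_pp, psi_qq). Second derivatives: psi_pp(-4)=-420, psi_pp(-3)=270, psi_pp(0)=-540, psi_pp(3)=1890; psi_qq(-4)=96, psi_qq(-2)=-48, psi_qq(0)=96.
Local maxima occur where both diagonal entries negative: (-4, -2), (0, -2). Count: 2.

2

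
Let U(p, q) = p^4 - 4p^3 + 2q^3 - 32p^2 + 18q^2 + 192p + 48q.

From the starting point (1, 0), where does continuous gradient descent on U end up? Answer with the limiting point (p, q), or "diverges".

U is separable, so gradient descent decouples: p follows -∂U/∂p, q follows -∂U/∂q.
∂U/∂p = 4(p - 4)(p - 3)(p + 4); at p=1 this is 120, so p decreases.
∂U/∂q = 6(q + 2)(q + 4); at q=0 this is 48, so q decreases.
p converges to its nearest critical value -4 (a local min of the p-part); q converges to -2. The iterate converges to (-4, -2).

(-4, -2)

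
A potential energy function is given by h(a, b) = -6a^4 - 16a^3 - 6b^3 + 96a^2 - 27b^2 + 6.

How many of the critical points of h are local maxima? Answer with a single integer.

h separates as a function of a plus a function of b, so ∇h=0 decouples.
∂h/∂a = -24a(a - 2)(a + 4) = 0 at a ∈ {-4, 0, 2}; ∂h/∂b = -18b(b + 3) = 0 at b ∈ {-3, 0}.
The Hessian is diagonal: diag(h_aa, h_bb). Second derivatives: h_aa(-4)=-576, h_aa(0)=192, h_aa(2)=-288; h_bb(-3)=54, h_bb(0)=-54.
Local maxima occur where both diagonal entries negative: (-4, 0), (2, 0). Count: 2.

2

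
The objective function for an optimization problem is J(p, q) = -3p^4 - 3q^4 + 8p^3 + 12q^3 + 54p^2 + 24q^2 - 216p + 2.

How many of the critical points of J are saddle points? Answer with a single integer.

4

J separates as a function of p plus a function of q, so ∇J=0 decouples.
∂J/∂p = -12(p - 3)(p - 2)(p + 3) = 0 at p ∈ {-3, 2, 3}; ∂J/∂q = -12q(q - 4)(q + 1) = 0 at q ∈ {-1, 0, 4}.
The Hessian is diagonal: diag(J_pp, J_qq). Second derivatives: J_pp(-3)=-360, J_pp(2)=60, J_pp(3)=-72; J_qq(-1)=-60, J_qq(0)=48, J_qq(4)=-240.
Saddle points occur where the two diagonal entries have opposite signs: (-3, 0), (2, -1), (2, 4), (3, 0). Count: 4.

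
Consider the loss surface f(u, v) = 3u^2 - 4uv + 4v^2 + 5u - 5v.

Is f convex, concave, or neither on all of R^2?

f is quadratic, so its Hessian is the constant matrix H = [[6, -4], [-4, 8]].
det(H) = 32, tr(H) = 14.
det(H) > 0 and tr(H) > 0, so H is positive definite everywhere: convex.

convex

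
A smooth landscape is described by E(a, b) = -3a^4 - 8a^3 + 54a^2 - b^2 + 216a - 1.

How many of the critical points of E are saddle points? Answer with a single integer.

1

E separates as a function of a plus a function of b, so ∇E=0 decouples.
∂E/∂a = -12(a - 3)(a + 2)(a + 3) = 0 at a ∈ {-3, -2, 3}; ∂E/∂b = -2b = 0 at b ∈ {0}.
The Hessian is diagonal: diag(E_aa, E_bb). Second derivatives: E_aa(-3)=-72, E_aa(-2)=60, E_aa(3)=-360; E_bb(0)=-2.
Saddle points occur where the two diagonal entries have opposite signs: (-2, 0). Count: 1.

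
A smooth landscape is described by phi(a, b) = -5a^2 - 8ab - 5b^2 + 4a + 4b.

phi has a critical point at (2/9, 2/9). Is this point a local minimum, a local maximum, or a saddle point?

local maximum

The Hessian of phi is constant: H = [[-10, -8], [-8, -10]].
det(H) = (-10)·(-10) − (-8)² = 36.
det(H) > 0 and tr(H) = -20 < 0, so H is negative definite and the point is a local maximum.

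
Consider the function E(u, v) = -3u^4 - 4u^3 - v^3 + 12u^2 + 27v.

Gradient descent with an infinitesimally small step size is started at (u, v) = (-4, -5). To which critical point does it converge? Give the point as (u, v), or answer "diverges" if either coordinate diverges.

diverges

E is separable, so gradient descent decouples: u follows -∂E/∂u, v follows -∂E/∂v.
∂E/∂u = -12u(u - 1)(u + 2); at u=-4 this is 480, so u decreases.
∂E/∂v = -3(v - 3)(v + 3); at v=-5 this is -48, so v increases.
The u-coordinate has no critical point in that direction and runs off to infinity.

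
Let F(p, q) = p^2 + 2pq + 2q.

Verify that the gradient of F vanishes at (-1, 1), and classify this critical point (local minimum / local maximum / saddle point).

∇F = (2p + 2q, 2p + 2); substituting (-1, 1) gives ∇F = (0, 0), so (-1, 1) is indeed a critical point.
The Hessian of F is constant: H = [[2, 2], [2, 0]].
det(H) = 2·0 − 2² = -4.
Since det(H) < 0, H is indefinite and the critical point is a saddle point.

saddle point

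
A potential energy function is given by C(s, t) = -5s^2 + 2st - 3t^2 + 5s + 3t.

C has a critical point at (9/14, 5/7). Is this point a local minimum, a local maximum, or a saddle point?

local maximum

The Hessian of C is constant: H = [[-10, 2], [2, -6]].
det(H) = (-10)·(-6) − 2² = 56.
det(H) > 0 and tr(H) = -16 < 0, so H is negative definite and the point is a local maximum.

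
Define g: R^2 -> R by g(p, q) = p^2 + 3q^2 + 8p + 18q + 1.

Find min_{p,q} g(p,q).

-42

g(p,q) separates as A(p) + B(q) + 1, so its minimum is min A + min B + 1.
A'(p) = 2p + 8 vanishes at p ∈ {-4}; B'(q) = 6q + 18 vanishes at q ∈ {-3}.
Local minima of A (where A''>0): A(-4)=-16. Local minima of B: B(-3)=-27.
So the global minimum of g is A(-4) + B(-3) + 1 = -16 − 27 + 1 = -42, attained at (-4, -3).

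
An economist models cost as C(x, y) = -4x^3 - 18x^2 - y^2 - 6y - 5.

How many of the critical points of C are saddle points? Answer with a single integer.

C separates as a function of x plus a function of y, so ∇C=0 decouples.
∂C/∂x = -12x(x + 3) = 0 at x ∈ {-3, 0}; ∂C/∂y = -2(y + 3) = 0 at y ∈ {-3}.
The Hessian is diagonal: diag(C_xx, C_yy). Second derivatives: C_xx(-3)=36, C_xx(0)=-36; C_yy(-3)=-2.
Saddle points occur where the two diagonal entries have opposite signs: (-3, -3). Count: 1.

1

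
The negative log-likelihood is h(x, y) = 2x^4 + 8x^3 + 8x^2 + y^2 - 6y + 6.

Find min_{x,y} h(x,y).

-3

h(x,y) separates as P(x) + Q(y) + 6, so its minimum is min P + min Q + 6.
P'(x) = 8x(x + 1)(x + 2) vanishes at x ∈ {-2, -1, 0}; Q'(y) = 2y - 6 vanishes at y ∈ {3}.
Local minima of P (where P''>0): P(-2)=0, P(0)=0. Local minima of Q: Q(3)=-9.
So the global minimum of h is P(-2) + Q(3) + 6 = 0 − 9 + 6 = -3, attained at (-2, 3).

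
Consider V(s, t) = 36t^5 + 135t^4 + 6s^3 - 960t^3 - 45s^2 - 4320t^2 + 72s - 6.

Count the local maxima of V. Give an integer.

V separates as a function of s plus a function of t, so ∇V=0 decouples.
∂V/∂s = 18(s - 4)(s - 1) = 0 at s ∈ {1, 4}; ∂V/∂t = 180t(t - 4)(t + 3)(t + 4) = 0 at t ∈ {-4, -3, 0, 4}.
The Hessian is diagonal: diag(V_ss, V_tt). Second derivatives: V_ss(1)=-54, V_ss(4)=54; V_tt(-4)=-5760, V_tt(-3)=3780, V_tt(0)=-8640, V_tt(4)=40320.
Local maxima occur where both diagonal entries negative: (1, -4), (1, 0). Count: 2.

2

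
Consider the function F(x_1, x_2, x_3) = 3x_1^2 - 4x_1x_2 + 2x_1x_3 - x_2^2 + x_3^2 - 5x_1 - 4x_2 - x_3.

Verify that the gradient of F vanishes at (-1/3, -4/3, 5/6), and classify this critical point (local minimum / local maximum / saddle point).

∇F = (6x_1 - 4x_2 + 2x_3 - 5, -4x_1 - 2x_2 - 4, 2x_1 + 2x_3 - 1); substituting (-1/3, -4/3, 5/6) gives ∇F = (0, 0, 0), so (-1/3, -4/3, 5/6) is indeed a critical point.
The Hessian is constant: H = [[6, -4, 2], [-4, -2, 0], [2, 0, 2]].
Leading principal minors: Δ₁ = 6, Δ₂ = -28, Δ₃ = -48.
The minors fit neither the all-positive nor the alternating-sign pattern, so H is indefinite: a saddle point.

saddle point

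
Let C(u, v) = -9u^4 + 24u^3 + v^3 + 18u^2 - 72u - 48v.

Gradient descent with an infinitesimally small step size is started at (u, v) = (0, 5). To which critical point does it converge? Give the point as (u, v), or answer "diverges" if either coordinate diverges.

(1, 4)

C is separable, so gradient descent decouples: u follows -∂C/∂u, v follows -∂C/∂v.
∂C/∂u = -36(u - 2)(u - 1)(u + 1); at u=0 this is -72, so u increases.
∂C/∂v = 3(v - 4)(v + 4); at v=5 this is 27, so v decreases.
u converges to its nearest critical value 1 (a local min of the u-part); v converges to 4. The iterate converges to (1, 4).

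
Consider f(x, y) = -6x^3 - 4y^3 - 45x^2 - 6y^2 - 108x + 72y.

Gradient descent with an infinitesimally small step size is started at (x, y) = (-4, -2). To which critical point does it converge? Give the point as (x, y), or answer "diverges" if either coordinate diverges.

(-3, -3)

f is separable, so gradient descent decouples: x follows -∂f/∂x, y follows -∂f/∂y.
∂f/∂x = -18(x + 2)(x + 3); at x=-4 this is -36, so x increases.
∂f/∂y = -12(y - 2)(y + 3); at y=-2 this is 48, so y decreases.
x converges to its nearest critical value -3 (a local min of the x-part); y converges to -3. The iterate converges to (-3, -3).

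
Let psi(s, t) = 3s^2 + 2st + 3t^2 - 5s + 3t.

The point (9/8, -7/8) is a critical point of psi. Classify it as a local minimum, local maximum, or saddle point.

The Hessian of psi is constant: H = [[6, 2], [2, 6]].
det(H) = 6·6 − 2² = 32.
det(H) > 0 and tr(H) = 12 > 0, so H is positive definite and the point is a local minimum.

local minimum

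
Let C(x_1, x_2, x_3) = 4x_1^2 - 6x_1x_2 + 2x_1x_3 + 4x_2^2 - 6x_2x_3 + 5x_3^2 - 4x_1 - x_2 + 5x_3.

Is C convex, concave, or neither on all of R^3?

C is quadratic, so its Hessian is the constant matrix H = [[8, -6, 2], [-6, 8, -6], [2, -6, 10]].
Leading principal minors: 8, 28, 104.
All positive ⇒ H ≻ 0 ⇒ convex.

convex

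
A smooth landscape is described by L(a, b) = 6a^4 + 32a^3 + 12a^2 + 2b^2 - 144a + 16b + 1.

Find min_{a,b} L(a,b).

-125

L(a,b) separates as P(a) + Q(b) + 1, so its minimum is min P + min Q + 1.
P'(a) = 24(a - 1)(a + 2)(a + 3) vanishes at a ∈ {-3, -2, 1}; Q'(b) = 4b + 16 vanishes at b ∈ {-4}.
Local minima of P (where P''>0): P(-3)=162, P(1)=-94. Local minima of Q: Q(-4)=-32.
So the global minimum of L is P(1) + Q(-4) + 1 = -94 − 32 + 1 = -125, attained at (1, -4).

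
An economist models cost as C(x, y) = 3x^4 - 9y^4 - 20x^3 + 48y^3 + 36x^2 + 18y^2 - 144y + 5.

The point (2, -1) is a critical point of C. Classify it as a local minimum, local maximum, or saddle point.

The mixed partial ∂²C/∂x∂y is 0, so the Hessian at any point is diag(C_xx, C_yy) = diag(12(3x^2 - 10x + 6), 36(-3y^2 + 8y + 1)).
At (2, -1): H = diag(-24, -360).
Both eigenvalues are negative, so H is negative definite: a local maximum.

local maximum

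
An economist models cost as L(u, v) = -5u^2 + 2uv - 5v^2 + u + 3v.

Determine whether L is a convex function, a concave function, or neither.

concave

L is quadratic, so its Hessian is the constant matrix H = [[-10, 2], [2, -10]].
det(H) = 96, tr(H) = -20.
det(H) > 0 and tr(H) < 0, so H is negative definite everywhere: concave.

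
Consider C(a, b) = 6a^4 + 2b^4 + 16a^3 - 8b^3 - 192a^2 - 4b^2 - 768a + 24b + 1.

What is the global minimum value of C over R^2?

-3601

C(a,b) separates as P(a) + Q(b) + 1, so its minimum is min P + min Q + 1.
P'(a) = 24(a - 4)(a + 2)(a + 4) vanishes at a ∈ {-4, -2, 4}; Q'(b) = 8(b - 3)(b - 1)(b + 1) vanishes at b ∈ {-1, 1, 3}.
Local minima of P (where P''>0): P(-4)=512, P(4)=-3584. Local minima of Q: Q(-1)=-18, Q(3)=-18.
So the global minimum of C is P(4) + Q(-1) + 1 = -3584 − 18 + 1 = -3601, attained at (4, -1).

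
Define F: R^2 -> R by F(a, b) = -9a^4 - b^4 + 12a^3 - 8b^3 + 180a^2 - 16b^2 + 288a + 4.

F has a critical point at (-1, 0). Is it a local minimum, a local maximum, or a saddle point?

The mixed partial ∂²F/∂a∂b is 0, so the Hessian at any point is diag(F_aa, F_bb) = diag(36(-3a^2 + 2a + 10), -4(3b^2 + 12b + 8)).
At (-1, 0): H = diag(180, -32).
The eigenvalues have opposite signs, so H is indefinite: a saddle point.

saddle point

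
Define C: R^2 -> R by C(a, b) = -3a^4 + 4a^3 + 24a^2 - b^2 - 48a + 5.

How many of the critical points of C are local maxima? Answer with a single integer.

2

C separates as a function of a plus a function of b, so ∇C=0 decouples.
∂C/∂a = -12(a - 2)(a - 1)(a + 2) = 0 at a ∈ {-2, 1, 2}; ∂C/∂b = -2b = 0 at b ∈ {0}.
The Hessian is diagonal: diag(C_aa, C_bb). Second derivatives: C_aa(-2)=-144, C_aa(1)=36, C_aa(2)=-48; C_bb(0)=-2.
Local maxima occur where both diagonal entries negative: (-2, 0), (2, 0). Count: 2.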